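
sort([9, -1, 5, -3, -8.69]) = [-8.69, -3, -1, 5, 9]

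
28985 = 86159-57174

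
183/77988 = 61/25996 ≈ 0.00235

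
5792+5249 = 11041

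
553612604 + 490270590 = 1043883194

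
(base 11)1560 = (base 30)26m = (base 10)2002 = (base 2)11111010010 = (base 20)502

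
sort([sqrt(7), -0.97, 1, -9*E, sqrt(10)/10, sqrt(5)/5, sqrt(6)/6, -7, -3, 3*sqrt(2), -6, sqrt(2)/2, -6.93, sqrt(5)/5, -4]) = [-9*E, -7, -6.93, -6, -4, -3, -0.97, sqrt(10)/10, sqrt(6)/6, sqrt(5)/5, sqrt(5)/5, sqrt(2)/2, 1, sqrt(7), 3*sqrt(2)]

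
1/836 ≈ 0.00120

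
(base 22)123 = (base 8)1023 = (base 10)531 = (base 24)m3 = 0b1000010011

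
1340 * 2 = 2680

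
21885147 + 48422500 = 70307647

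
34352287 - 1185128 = 33167159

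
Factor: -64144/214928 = -1 * 7^(-1) * 101^(-1) * 211^1 = -211/707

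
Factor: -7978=-1 * 2^1 * 3989^1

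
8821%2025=721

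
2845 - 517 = 2328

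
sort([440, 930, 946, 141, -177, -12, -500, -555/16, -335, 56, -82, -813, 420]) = [-813, -500, -335, -177, -82, -555/16, -12, 56, 141, 420, 440, 930, 946]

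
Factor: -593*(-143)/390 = 2^(-1)*3^(-1)*5^(-1)*11^1*593^1 = 6523/30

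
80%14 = 10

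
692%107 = 50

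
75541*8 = 604328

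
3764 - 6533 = -2769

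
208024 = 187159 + 20865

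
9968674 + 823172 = 10791846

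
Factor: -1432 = -1*2^3*179^1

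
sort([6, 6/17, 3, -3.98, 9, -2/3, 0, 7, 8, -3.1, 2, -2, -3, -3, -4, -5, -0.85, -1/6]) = [-5, -4, -3.98, -3.1, -3, -3, -2, -0.85, -2/3, -1/6, 0, 6/17, 2, 3, 6, 7, 8, 9]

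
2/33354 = 1/16677 ≈ 0.0000600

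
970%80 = 10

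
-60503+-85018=-145521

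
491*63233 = 31047403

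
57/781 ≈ 0.0730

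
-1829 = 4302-6131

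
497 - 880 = -383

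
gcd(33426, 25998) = 3714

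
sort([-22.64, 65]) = [-22.64, 65]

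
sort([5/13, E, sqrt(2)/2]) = [5/13, sqrt(2)/2, E]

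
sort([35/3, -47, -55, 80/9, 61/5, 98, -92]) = [-92, -55, -47, 80/9, 35/3, 61/5, 98]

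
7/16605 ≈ 0.000422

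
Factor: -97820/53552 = -1 * 2^(-2) * 5^1 * 67^1 * 73^1 * 3347^(-1) = -24455/13388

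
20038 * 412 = 8255656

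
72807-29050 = 43757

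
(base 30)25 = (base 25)2f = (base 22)2l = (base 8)101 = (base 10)65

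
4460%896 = 876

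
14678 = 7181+7497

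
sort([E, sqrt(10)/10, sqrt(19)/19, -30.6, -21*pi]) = [-21*pi, -30.6, sqrt(19)/19, sqrt(10)/10, E]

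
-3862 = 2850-6712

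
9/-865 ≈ -0.0104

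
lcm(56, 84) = 168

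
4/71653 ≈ 0.0000558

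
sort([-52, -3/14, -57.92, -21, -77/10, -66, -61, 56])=[-66, -61, -57.92, -52, -21, -77/10, -3/14, 56]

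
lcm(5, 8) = 40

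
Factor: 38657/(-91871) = -1*13^(-1)*29^1*31^1*37^(-1)*43^1*191^(-1)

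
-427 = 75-502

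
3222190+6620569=9842759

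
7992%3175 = 1642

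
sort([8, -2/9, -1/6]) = [-2/9, -1/6, 8]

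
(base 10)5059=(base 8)11703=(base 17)108a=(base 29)60d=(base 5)130214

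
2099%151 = 136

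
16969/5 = 3393 + 4/5 = 3393.80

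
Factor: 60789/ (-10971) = -1*3^ (-1)*53^ (-1)*881^1 = -881/159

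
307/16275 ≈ 0.0189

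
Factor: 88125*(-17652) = -1*2^2*3^2*5^4*47^1*1471^1 = -1555582500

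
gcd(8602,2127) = 1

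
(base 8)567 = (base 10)375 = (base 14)1cb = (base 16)177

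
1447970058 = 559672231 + 888297827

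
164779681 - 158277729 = 6501952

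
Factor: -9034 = -1*2^1*4517^1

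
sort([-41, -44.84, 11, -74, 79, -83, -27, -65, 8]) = [-83, -74, -65, -44.84, -41, -27, 8, 11, 79]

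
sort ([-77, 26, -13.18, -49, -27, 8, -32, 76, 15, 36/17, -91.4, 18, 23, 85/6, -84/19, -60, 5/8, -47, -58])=[-91.4, -77, -60, -58, -49, -47, -32, -27, -13.18, -84/19, 5/8, 36/17, 8, 85/6, 15, 18, 23, 26, 76]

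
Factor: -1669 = -1 * 1669^1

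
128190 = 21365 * 6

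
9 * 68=612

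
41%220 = 41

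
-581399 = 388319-969718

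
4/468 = 1/117 ≈ 0.00855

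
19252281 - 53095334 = -33843053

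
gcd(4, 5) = 1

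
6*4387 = 26322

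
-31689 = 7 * (-4527)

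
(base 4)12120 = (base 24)h0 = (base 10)408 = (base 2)110011000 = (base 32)co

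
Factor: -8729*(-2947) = 7^2*29^1*43^1*421^1 = 25724363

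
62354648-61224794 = 1129854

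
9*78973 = 710757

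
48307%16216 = 15875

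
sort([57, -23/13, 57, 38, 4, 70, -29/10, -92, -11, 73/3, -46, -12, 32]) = [-92, -46, -12, -11, -29/10, -23/13, 4, 73/3, 32, 38, 57, 57, 70]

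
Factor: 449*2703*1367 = 3^1*17^1*53^1*449^1*1367^1 = 1659055449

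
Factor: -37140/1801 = -1 * 2^2 * 3^1 * 5^1 * 619^1 * 1801^(-1)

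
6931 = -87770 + 94701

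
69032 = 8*8629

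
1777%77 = 6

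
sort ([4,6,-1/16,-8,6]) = [-8,-1/16,4,6,6]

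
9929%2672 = 1913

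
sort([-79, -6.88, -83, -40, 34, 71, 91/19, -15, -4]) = [-83, -79, -40, -15, -6.88, -4, 91/19, 34, 71]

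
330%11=0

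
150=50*3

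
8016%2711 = 2594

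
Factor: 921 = 3^1 * 307^1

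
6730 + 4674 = 11404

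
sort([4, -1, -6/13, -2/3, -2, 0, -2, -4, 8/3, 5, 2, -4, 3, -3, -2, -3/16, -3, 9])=[-4, -4, -3, -3, -2, -2, -2, -1, -2/3, -6/13, -3/16, 0, 2, 8/3, 3, 4, 5, 9]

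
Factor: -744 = -1*2^3*3^1*31^1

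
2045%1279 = 766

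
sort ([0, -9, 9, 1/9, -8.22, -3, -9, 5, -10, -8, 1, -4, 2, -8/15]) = [-10, -9, -9, -8.22, -8, -4, -3, -8/15, 0, 1/9, 1, 2, 5, 9]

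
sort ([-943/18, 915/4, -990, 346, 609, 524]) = [-990, -943/18, 915/4, 346, 524, 609]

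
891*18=16038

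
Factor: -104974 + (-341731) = -1 * 5^1 * 7^1 * 12763^1 = -446705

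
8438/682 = 12 + 127/341 ≈ 12.37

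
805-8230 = -7425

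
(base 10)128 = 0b10000000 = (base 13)9b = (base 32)40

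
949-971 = -22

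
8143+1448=9591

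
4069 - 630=3439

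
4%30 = 4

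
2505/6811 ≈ 0.368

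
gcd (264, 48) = 24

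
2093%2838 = 2093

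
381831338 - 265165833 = 116665505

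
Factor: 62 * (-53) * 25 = -1 * 2^1 * 5^2 * 31^1 * 53^1 = -82150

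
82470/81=1018 + 4/27 ≈ 1018.15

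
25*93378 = 2334450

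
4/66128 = 1/16532 ≈ 0.0000605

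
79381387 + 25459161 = 104840548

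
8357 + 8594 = 16951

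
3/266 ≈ 0.0113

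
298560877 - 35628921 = 262931956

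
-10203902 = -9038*1129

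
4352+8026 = 12378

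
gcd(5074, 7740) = 86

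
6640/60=332/3 ≈ 110.67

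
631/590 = 1 + 41/590 ≈ 1.07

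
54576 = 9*6064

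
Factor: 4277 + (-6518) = -1*3^3*83^1 = -2241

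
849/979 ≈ 0.867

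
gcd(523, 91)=1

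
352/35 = 10 + 2/35 ≈ 10.06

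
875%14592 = 875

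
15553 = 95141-79588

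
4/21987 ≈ 0.000182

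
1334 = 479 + 855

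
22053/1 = 22053 = 22053.00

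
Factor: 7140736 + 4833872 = 2^4*3^3*53^1*523^1 = 11974608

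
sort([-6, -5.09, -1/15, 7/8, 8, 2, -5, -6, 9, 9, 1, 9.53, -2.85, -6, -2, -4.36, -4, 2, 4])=[-6, -6, -6, -5.09, -5, -4.36, -4, -2.85, -2, -1/15, 7/8, 1, 2, 2, 4, 8, 9, 9, 9.53]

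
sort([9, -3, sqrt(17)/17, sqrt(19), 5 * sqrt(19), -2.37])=[-3, -2.37, sqrt(17)/17, sqrt(19), 9, 5 * sqrt(19)]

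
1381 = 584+797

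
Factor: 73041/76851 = 3^(-1)*97^1*251^1*8539^(-1) = 24347/25617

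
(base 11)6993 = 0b10001111011001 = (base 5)243202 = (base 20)12ih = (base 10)9177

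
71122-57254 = 13868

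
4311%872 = 823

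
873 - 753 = 120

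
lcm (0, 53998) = 0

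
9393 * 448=4208064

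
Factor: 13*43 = 13^1*43^1 = 559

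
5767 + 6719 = 12486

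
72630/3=24210=24210.00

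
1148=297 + 851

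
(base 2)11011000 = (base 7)426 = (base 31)6u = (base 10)216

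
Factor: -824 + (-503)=-1 * 1327^1=-1327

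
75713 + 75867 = 151580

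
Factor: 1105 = 5^1*13^1*17^1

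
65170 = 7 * 9310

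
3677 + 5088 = 8765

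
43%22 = 21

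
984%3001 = 984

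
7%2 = 1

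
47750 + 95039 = 142789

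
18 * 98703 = 1776654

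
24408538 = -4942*(-4939)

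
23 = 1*23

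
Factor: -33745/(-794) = 2^(-1)*5^1*17^1 = 85/2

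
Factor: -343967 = -1 * 13^1 * 26459^1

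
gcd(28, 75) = 1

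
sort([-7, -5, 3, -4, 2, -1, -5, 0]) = [-7, -5, -5, -4, -1, 0, 2, 3]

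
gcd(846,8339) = 1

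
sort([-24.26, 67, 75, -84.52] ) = [-84.52, -24.26, 67, 75] 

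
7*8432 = 59024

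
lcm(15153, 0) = 0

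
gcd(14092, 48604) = 4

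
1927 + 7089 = 9016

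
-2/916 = -1/458≈-0.00218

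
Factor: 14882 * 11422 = 2^2 * 7^1 * 1063^1 * 5711^1 = 169982204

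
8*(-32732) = -261856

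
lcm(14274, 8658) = 528138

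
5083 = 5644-561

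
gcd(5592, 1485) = 3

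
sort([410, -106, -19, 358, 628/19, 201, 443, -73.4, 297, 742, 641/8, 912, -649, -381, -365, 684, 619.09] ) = [-649, -381, -365, -106, -73.4, -19, 628/19, 641/8, 201, 297, 358, 410, 443, 619.09, 684, 742, 912] 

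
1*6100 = 6100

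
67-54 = 13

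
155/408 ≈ 0.380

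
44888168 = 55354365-10466197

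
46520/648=5815/81 ≈ 71.79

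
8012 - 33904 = -25892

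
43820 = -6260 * (-7)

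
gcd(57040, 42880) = 80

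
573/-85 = -6 - 63/85 ≈ -6.74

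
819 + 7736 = 8555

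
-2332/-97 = 24 + 4/97 ≈ 24.04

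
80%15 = 5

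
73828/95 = 777 + 13/95 ≈ 777.14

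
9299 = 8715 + 584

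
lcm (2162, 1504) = 34592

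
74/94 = 37/47 ≈ 0.787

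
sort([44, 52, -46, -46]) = [-46, -46, 44, 52]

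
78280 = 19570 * 4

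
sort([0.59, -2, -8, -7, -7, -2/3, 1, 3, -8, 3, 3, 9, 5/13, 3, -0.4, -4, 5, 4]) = [-8, -8, -7, -7, -4, -2, -2/3, -0.4, 5/13, 0.59, 1, 3, 3, 3, 3, 4, 5, 9]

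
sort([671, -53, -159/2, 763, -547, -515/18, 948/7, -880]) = [-880, -547, -159/2, -53, -515/18, 948/7, 671, 763]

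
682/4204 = 341/2102 ≈ 0.162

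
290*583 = 169070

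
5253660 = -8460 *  (-621)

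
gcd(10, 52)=2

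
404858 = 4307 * 94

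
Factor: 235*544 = 2^5*5^1*17^1*47^1 = 127840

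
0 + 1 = 1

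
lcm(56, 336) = 336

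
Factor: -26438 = -1 * 2^1 * 13219^1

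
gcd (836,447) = 1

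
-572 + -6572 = -7144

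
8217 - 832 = 7385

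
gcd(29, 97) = 1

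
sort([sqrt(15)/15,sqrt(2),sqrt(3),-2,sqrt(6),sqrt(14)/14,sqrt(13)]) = [-2,sqrt(15)/15,sqrt(14)/14,sqrt(2),sqrt(3),sqrt(6),sqrt(13)]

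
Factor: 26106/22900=2^(-1)*3^1*5^(-2)*19^1=57/50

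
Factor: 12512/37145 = 2^5 * 5^(-1) * 19^(-1) = 32/95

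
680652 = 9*75628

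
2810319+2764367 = 5574686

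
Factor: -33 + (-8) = -1 * 41^1 = -41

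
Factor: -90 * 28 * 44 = -1 * 2^5 * 3^2 * 5^1 * 7^1 * 11^1 = -110880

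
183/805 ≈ 0.227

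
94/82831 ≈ 0.00113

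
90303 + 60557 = 150860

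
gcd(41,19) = 1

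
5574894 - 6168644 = -593750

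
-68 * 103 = -7004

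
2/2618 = 1/1309≈0.000764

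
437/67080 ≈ 0.00651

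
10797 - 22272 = -11475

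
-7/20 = -0.35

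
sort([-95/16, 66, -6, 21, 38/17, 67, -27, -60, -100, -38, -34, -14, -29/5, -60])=[-100, -60, -60, -38, -34, -27, -14, -6, -95/16, -29/5, 38/17, 21, 66, 67]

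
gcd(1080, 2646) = 54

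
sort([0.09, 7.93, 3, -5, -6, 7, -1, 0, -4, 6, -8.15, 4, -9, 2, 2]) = [-9, -8.15, -6, -5, -4, -1, 0, 0.09, 2, 2, 3, 4, 6, 7, 7.93]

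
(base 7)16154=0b1000111000011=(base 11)3464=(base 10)4547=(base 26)6in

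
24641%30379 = 24641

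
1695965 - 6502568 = -4806603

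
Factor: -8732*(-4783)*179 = 2^2*37^1*59^1*179^1*4783^1 = 7475962924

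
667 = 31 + 636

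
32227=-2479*(-13)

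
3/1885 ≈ 0.00159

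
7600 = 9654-2054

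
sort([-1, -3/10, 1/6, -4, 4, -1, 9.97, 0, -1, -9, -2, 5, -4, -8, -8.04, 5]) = [-9, -8.04, -8, -4, -4, -2, -1, -1, -1, -3/10, 0, 1/6, 4, 5, 5, 9.97]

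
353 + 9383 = 9736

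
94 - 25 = 69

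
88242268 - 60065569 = 28176699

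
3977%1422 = 1133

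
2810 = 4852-2042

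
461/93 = 4 + 89/93 ≈ 4.96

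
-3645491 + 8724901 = 5079410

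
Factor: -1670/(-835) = 2^1 = 2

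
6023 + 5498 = 11521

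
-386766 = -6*64461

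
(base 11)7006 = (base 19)16fd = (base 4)2101223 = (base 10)9323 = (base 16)246b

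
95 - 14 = 81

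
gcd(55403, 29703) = 1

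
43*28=1204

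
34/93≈0.366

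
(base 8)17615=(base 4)1332031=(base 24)e0d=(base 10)8077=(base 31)8ch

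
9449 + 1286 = 10735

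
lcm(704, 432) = 19008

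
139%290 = 139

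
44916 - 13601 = 31315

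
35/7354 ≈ 0.00476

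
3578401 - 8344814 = -4766413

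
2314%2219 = 95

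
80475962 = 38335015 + 42140947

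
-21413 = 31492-52905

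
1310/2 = 655 = 655.00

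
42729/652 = 65+349/652 ≈ 65.54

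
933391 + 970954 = 1904345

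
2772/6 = 462 = 462.00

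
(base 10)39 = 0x27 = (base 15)29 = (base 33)16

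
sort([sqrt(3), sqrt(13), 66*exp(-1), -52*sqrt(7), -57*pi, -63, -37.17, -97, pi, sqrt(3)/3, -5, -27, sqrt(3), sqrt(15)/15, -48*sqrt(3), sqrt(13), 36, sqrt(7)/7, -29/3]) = [-57*pi, -52*sqrt(7), -97, -48*sqrt(3), -63, -37.17, -27, -29/3, -5, sqrt(15)/15, sqrt(7)/7, sqrt(3)/3, sqrt(3), sqrt(3), pi, sqrt(13), sqrt(13), 66*exp(-1), 36]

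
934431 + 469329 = 1403760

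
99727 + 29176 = 128903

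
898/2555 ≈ 0.351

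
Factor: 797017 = 13^1*37^1*1657^1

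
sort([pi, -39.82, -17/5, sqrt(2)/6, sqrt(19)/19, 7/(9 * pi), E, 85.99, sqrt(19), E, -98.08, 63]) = [-98.08, -39.82, -17/5, sqrt(19)/19, sqrt(2)/6, 7/(9 * pi), E, E, pi, sqrt(19), 63, 85.99]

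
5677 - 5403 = 274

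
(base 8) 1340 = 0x2e0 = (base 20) 1gg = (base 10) 736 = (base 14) 3a8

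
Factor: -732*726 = -1*2^3*3^2*11^2*61^1 = -531432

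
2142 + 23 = 2165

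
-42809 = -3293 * 13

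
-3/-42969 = 1/14323 ≈ 0.0000698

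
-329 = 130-459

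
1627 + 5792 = 7419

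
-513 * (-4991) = 2560383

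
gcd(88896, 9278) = 2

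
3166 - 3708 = -542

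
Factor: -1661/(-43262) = 2^(-1)*11^1*97^(-1)*151^1*223^(-1)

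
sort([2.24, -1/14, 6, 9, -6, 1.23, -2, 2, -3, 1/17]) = [-6, -3, -2, -1/14, 1/17, 1.23, 2, 2.24, 6, 9]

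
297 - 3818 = -3521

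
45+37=82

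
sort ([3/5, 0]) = [0, 3/5]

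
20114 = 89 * 226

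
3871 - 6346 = -2475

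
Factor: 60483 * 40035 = 3^2 * 5^1 * 17^1 * 157^1 * 20161^1 = 2421436905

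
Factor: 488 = 2^3 * 61^1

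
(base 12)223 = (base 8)473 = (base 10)315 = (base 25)cf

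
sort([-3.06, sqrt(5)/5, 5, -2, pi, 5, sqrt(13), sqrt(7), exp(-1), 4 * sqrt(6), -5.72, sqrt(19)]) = [-5.72, -3.06, -2, exp(-1), sqrt(5)/5, sqrt(7), pi, sqrt(13), sqrt(19), 5, 5, 4 * sqrt(6)]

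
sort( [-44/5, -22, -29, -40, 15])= [-40, -29, -22, -44/5, 15]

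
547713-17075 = 530638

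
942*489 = 460638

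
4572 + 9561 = 14133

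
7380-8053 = -673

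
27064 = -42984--70048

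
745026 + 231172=976198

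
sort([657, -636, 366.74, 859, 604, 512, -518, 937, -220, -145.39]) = [-636, -518, -220, -145.39, 366.74, 512, 604, 657, 859, 937]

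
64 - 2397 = -2333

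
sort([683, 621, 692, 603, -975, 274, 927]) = [-975, 274, 603, 621, 683, 692, 927]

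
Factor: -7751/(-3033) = 3^(-2)*23^1 = 23/9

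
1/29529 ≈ 0.0000339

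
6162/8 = 3081/4 = 770.25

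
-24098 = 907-25005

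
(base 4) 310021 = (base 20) 86h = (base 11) 2564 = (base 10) 3337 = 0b110100001001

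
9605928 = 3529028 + 6076900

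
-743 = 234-977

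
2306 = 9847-7541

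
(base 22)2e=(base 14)42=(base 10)58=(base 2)111010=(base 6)134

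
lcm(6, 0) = 0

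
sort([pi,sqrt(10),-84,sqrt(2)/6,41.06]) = [-84,sqrt(2)/6,pi,sqrt(10),41.06]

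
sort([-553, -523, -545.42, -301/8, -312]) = [-553, -545.42, -523, -312, -301/8]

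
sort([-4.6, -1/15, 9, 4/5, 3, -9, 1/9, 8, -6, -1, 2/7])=[-9, -6, -4.6, -1, -1/15, 1/9, 2/7, 4/5, 3, 8, 9]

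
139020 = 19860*7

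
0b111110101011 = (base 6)30323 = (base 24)6n3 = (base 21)920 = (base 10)4011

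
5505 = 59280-53775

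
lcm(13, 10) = 130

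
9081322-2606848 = 6474474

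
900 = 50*18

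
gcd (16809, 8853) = 39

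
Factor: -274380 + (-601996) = -1*2^3*109547^1 = -876376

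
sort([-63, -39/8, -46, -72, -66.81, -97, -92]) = [-97, -92, -72, -66.81, -63, -46, -39/8]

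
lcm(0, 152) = 0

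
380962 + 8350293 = 8731255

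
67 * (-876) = -58692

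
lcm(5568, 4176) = 16704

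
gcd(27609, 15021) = 3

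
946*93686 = 88626956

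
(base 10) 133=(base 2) 10000101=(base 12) b1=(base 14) 97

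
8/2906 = 4/1453 ≈ 0.00275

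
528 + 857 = 1385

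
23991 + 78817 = 102808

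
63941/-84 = -761-17/84 ≈ -761.20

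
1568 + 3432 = 5000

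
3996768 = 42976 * 93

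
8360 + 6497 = 14857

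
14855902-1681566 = 13174336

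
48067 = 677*71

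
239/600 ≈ 0.398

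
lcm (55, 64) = 3520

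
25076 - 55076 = -30000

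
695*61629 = 42832155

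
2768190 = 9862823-7094633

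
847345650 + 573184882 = 1420530532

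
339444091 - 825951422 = -486507331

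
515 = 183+332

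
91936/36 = 22984/9 ≈ 2553.78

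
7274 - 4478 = 2796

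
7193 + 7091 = 14284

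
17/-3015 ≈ -0.00564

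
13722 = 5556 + 8166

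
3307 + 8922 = 12229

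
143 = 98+45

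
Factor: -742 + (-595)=-1 * 7^1 * 191^1=-1337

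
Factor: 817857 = 3^4*23^1*439^1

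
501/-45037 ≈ -0.0111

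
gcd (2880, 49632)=96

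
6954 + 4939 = 11893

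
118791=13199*9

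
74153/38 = 1951 + 15/38 ≈ 1951.39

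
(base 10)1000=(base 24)1hg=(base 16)3e8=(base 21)25d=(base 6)4344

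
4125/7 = 589+2/7≈589.29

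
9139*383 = 3500237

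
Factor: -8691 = -1 * 3^1 * 2897^1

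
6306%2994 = 318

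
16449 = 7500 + 8949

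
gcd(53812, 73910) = 2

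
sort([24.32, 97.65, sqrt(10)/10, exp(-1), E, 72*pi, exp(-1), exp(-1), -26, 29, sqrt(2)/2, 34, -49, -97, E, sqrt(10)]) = [-97, -49, -26, sqrt(10)/10, exp(-1), exp(-1), exp(-1), sqrt(2)/2, E, E, sqrt(10), 24.32, 29, 34, 97.65, 72*pi]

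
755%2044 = 755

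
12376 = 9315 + 3061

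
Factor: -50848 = -1*2^5*7^1*227^1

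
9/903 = 3/301 ≈ 0.00997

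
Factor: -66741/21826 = -1 * 2^(-1) * 3^1 * 7^(-1) * 1559^(-1) * 22247^1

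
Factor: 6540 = 2^2 * 3^1 * 5^1 * 109^1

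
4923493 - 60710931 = -55787438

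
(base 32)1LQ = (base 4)122322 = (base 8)3272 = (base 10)1722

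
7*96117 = 672819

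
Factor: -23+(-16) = -1*3^1*13^1 = -39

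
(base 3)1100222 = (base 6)4342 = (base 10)998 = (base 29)15c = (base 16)3e6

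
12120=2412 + 9708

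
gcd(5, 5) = 5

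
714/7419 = 238/2473 ≈ 0.0962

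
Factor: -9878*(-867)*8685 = 2^1*3^3*5^1*11^1*17^2*193^1*449^1 = 74380302810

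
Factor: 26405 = 5^1*5281^1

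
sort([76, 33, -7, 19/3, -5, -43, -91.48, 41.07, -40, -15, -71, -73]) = [-91.48, -73, -71, -43, -40, -15, -7, -5, 19/3, 33, 41.07, 76]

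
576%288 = 0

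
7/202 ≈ 0.0347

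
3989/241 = 16+133/241 ≈ 16.55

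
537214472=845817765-308603293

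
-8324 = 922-9246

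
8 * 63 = 504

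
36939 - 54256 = -17317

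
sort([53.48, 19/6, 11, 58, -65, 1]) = [-65, 1, 19/6, 11, 53.48, 58]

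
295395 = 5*59079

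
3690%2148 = 1542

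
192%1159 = 192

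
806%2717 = 806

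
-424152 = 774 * (-548)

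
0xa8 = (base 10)168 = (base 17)9f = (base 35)4s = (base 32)58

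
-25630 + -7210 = -32840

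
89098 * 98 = 8731604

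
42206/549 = 76 + 482/549 ≈ 76.88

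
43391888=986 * 44008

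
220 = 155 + 65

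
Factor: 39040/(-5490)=-1 * 2^6 * 3^(-2)=-64/9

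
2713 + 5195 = 7908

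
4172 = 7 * 596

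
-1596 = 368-1964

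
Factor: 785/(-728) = -1 * 2^(-3) * 5^1 * 7^(-1) * 13^(-1) * 157^1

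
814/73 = 11 + 11/73 ≈ 11.15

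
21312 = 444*48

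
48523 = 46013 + 2510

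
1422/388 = 711/194 ≈ 3.66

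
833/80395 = 119/11485 ≈ 0.0104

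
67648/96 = 704 + 2/3 ≈ 704.67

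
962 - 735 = 227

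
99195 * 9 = 892755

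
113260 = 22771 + 90489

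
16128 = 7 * 2304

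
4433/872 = 5 + 73/872 ≈ 5.08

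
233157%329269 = 233157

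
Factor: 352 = 2^5 * 11^1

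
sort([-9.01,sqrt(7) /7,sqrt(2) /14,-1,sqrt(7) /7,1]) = [-9.01,-1,sqrt(2) /14,sqrt(7) /7,sqrt(7) /7,1]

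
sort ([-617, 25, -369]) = [-617, -369, 25]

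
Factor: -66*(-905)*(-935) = -1*2^1*3^1*5^2*11^2*17^1*181^1 = -55847550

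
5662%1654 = 700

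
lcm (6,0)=0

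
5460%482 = 158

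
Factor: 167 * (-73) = -1 * 73^1 * 167^1 = -12191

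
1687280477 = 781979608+905300869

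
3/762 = 1/254 ≈ 0.00394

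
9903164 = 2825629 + 7077535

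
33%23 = 10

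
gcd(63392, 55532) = 4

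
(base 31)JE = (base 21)17F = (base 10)603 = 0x25B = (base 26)N5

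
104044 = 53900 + 50144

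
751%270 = 211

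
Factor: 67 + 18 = 5^1*17^1 = 85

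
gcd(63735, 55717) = 1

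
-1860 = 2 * (-930)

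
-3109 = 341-3450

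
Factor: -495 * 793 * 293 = -1 * 3^2 * 5^1 * 11^1 * 13^1 * 61^1 * 293^1 = -115012755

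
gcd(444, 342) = 6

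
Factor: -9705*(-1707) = 3^2*5^1*569^1*647^1 = 16566435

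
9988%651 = 223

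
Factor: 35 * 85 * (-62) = -1 * 2^1 * 5^2 * 7^1 * 17^1 * 31^1 = -184450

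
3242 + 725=3967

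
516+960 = 1476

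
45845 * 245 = 11232025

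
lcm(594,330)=2970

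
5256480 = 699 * 7520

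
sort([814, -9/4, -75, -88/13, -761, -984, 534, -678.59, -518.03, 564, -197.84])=[-984, -761, -678.59, -518.03, -197.84, -75, -88/13, -9/4, 534, 564, 814]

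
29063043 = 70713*411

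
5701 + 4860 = 10561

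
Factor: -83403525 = -1*3^1*5^2*1112047^1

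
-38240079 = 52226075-90466154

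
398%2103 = 398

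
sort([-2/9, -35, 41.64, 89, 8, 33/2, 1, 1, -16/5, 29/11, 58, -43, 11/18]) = [-43, -35, -16/5, -2/9, 11/18, 1, 1, 29/11, 8, 33/2, 41.64, 58, 89]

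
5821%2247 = 1327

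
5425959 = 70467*77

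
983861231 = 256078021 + 727783210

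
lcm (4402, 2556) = 79236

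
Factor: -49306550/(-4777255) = 2^1*5^1*7^(-2)*17^(-1)*31^(-1)*37^(-1)*986131^1 = 9861310/955451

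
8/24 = 1/3 ≈ 0.333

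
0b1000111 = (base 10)71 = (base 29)2d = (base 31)29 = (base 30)2b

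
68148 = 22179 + 45969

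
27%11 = 5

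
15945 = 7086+8859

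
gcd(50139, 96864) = 3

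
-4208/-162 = 25 + 79/81 ≈ 25.98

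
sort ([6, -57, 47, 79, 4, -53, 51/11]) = [-57, -53, 4, 51/11, 6, 47, 79]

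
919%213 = 67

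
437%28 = 17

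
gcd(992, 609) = 1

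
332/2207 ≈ 0.150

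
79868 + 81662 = 161530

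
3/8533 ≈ 0.000352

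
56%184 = 56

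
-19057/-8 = 2382+1/8 ≈ 2382.13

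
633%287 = 59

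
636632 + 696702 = 1333334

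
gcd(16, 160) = 16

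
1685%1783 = 1685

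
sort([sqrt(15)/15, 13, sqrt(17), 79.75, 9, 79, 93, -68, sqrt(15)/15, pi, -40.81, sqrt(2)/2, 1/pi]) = [-68, -40.81, sqrt(15)/15, sqrt(15)/15, 1/pi, sqrt(2)/2, pi, sqrt(17), 9, 13, 79, 79.75, 93]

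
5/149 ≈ 0.0336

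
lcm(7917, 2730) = 79170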